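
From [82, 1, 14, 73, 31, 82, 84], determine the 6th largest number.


Sort descending: [84, 82, 82, 73, 31, 14, 1]
The 6th element (1-indexed) is at index 5.
Value = 14
Final answer: 14


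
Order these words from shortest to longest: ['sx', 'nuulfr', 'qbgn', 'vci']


Compute lengths:
  'sx' has length 2
  'nuulfr' has length 6
  'qbgn' has length 4
  'vci' has length 3
Lengths in increasing order: 2 < 3 < 4 < 6
Listing the words in that order gives the answer.
Final answer: ['sx', 'vci', 'qbgn', 'nuulfr']


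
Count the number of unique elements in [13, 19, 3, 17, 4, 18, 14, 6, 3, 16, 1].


List all unique values:
Distinct values: [1, 3, 4, 6, 13, 14, 16, 17, 18, 19]
Count = 10
Final answer: 10


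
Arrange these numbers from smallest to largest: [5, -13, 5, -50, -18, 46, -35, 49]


Original list: [5, -13, 5, -50, -18, 46, -35, 49]
Repeatedly take the smallest remaining element:
  Remaining [5, -13, 5, -50, -18, 46, -35, 49] -> smallest is -50
  Remaining [5, -13, 5, -18, 46, -35, 49] -> smallest is -35
  Remaining [5, -13, 5, -18, 46, 49] -> smallest is -18
  Remaining [5, -13, 5, 46, 49] -> smallest is -13
  Remaining [5, 5, 46, 49] -> smallest is 5
  Remaining [5, 46, 49] -> smallest is 5
  Remaining [46, 49] -> smallest is 46
  Remaining [49] -> smallest is 49
Collecting the picks in order gives the sorted list.
Final answer: [-50, -35, -18, -13, 5, 5, 46, 49]


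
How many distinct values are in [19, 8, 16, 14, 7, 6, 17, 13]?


List all unique values:
Distinct values: [6, 7, 8, 13, 14, 16, 17, 19]
Count = 8
Final answer: 8


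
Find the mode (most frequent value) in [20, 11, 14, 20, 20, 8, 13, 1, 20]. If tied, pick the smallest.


Count the frequency of each value:
  1 appears 1 time(s)
  8 appears 1 time(s)
  11 appears 1 time(s)
  13 appears 1 time(s)
  14 appears 1 time(s)
  20 appears 4 time(s)
Maximum frequency is 4.
Only 20 reaches that frequency, so it is the mode.
Final answer: 20


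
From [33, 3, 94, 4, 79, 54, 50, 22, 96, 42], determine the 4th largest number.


Sort descending: [96, 94, 79, 54, 50, 42, 33, 22, 4, 3]
The 4th element (1-indexed) is at index 3.
Value = 54
Final answer: 54


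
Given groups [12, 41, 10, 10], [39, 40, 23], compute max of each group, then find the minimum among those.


Find max of each group:
  Group 1: [12, 41, 10, 10] -> max = 41
  Group 2: [39, 40, 23] -> max = 40
Maxes: [41, 40]
Minimum of maxes = 40
Final answer: 40


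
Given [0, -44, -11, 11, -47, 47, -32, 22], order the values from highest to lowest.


Original list: [0, -44, -11, 11, -47, 47, -32, 22]
Repeatedly take the largest remaining element:
  Remaining [0, -44, -11, 11, -47, 47, -32, 22] -> largest is 47
  Remaining [0, -44, -11, 11, -47, -32, 22] -> largest is 22
  Remaining [0, -44, -11, 11, -47, -32] -> largest is 11
  Remaining [0, -44, -11, -47, -32] -> largest is 0
  Remaining [-44, -11, -47, -32] -> largest is -11
  Remaining [-44, -47, -32] -> largest is -32
  Remaining [-44, -47] -> largest is -44
  Remaining [-47] -> largest is -47
Collecting the picks in order gives the descending list.
Final answer: [47, 22, 11, 0, -11, -32, -44, -47]


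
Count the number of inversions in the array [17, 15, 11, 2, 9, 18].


For each element, count the later elements that are smaller than it:
  17 (index 0): smaller elements after it = [15, 11, 2, 9] -> 4
  15 (index 1): smaller elements after it = [11, 2, 9] -> 3
  11 (index 2): smaller elements after it = [2, 9] -> 2
  2 (index 3): smaller elements after it = [] -> 0
  9 (index 4): smaller elements after it = [] -> 0
Total inversions = 4 + 3 + 2 + 0 + 0 = 9
Final answer: 9


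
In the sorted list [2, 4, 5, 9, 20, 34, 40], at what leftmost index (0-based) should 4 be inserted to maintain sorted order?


List is sorted: [2, 4, 5, 9, 20, 34, 40]
We need the leftmost position where 4 can be inserted, i.e. the first index whose element is >= 4 (or the end of the list if none is).
Binary search with low=0, high=7 (0-based indices):
  low=0, high=7, mid=3: a[3]=9 >= 4, so high = 3
  low=0, high=3, mid=1: a[1]=4 >= 4, so high = 1
  low=0, high=1, mid=0: a[0]=2 < 4, so low = 1
Now low = high = 1, so the insertion index is 1.
Final answer: 1


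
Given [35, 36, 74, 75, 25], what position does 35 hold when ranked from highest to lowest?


Sort descending: [75, 74, 36, 35, 25]
Find 35 in the sorted list.
35 is at position 4.
Final answer: 4


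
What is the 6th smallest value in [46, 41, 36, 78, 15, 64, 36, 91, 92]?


Sort ascending: [15, 36, 36, 41, 46, 64, 78, 91, 92]
The 6th element (1-indexed) is at index 5.
Value = 64
Final answer: 64


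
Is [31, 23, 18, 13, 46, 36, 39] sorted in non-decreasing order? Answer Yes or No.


Check consecutive pairs:
  31 <= 23? False
  23 <= 18? False
  18 <= 13? False
  13 <= 46? True
  46 <= 36? False
  36 <= 39? True
4 consecutive pair(s) are out of order, so the list is not sorted.
Final answer: No


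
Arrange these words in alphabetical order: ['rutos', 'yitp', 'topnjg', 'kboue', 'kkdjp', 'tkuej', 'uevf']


Compare strings character by character (the first differing letter decides):
  'kboue' < 'kkdjp' since 'b' < 'k' at position 2
  'kkdjp' < 'rutos' since 'k' < 'r' at position 1
  'rutos' < 'tkuej' since 'r' < 't' at position 1
  'tkuej' < 'topnjg' since 'k' < 'o' at position 2
  'topnjg' < 'uevf' since 't' < 'u' at position 1
  'uevf' < 'yitp' since 'u' < 'y' at position 1
Chaining these comparisons gives the alphabetical order.
Final answer: ['kboue', 'kkdjp', 'rutos', 'tkuej', 'topnjg', 'uevf', 'yitp']


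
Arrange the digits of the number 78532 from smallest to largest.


The number 78532 has digits: 7, 8, 5, 3, 2
Sorted: 2, 3, 5, 7, 8
Joining the sorted digits gives the result.
Final answer: 23578


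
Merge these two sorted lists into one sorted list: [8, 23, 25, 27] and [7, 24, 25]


List A: [8, 23, 25, 27]
List B: [7, 24, 25]
Repeatedly compare the front elements and take the smaller:
  8 vs 7 -> take 7
  8 vs 24 -> take 8
  23 vs 24 -> take 23
  25 vs 24 -> take 24
  25 vs 25 -> take 25
  27 vs 25 -> take 25
  B is exhausted; append the rest of A: [27]
Final answer: [7, 8, 23, 24, 25, 25, 27]


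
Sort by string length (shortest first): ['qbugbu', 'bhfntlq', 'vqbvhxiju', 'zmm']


Compute lengths:
  'qbugbu' has length 6
  'bhfntlq' has length 7
  'vqbvhxiju' has length 9
  'zmm' has length 3
Lengths in increasing order: 3 < 6 < 7 < 9
Listing the words in that order gives the answer.
Final answer: ['zmm', 'qbugbu', 'bhfntlq', 'vqbvhxiju']


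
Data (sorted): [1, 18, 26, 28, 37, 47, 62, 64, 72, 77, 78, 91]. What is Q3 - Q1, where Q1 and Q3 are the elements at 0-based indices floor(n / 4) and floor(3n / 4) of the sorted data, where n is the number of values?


The data has n = 12 elements.
Q1 index = floor(12 / 4) = floor(3) = 3; Q3 index = floor(3 * 12 / 4) = floor(9) = 9
Q1 = element at index 3 = 28
Q3 = element at index 9 = 77
IQR = 77 - 28 = 49
Final answer: 49


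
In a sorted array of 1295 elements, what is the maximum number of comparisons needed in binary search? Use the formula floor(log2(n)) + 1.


Binary search halves the search space each step.
Maximum comparisons = floor(log2(1295)) + 1
log2(1295) = 10.3387
floor(log2(1295)) = 10, so 10 + 1 = 11
Final answer: 11


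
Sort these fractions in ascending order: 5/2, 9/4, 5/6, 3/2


Convert to decimal for comparison:
  5/2 = 2.5
  9/4 = 2.25
  5/6 = 0.8333
  3/2 = 1.5
Decimals in increasing order: 0.8333 < 1.5 < 2.25 < 2.5
Writing each back as its fraction gives the sorted order.
Final answer: 5/6, 3/2, 9/4, 5/2


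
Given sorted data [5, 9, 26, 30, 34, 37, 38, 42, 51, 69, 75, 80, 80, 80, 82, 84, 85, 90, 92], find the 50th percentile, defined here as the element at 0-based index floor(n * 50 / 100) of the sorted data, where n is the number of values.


The dataset has n = 19 elements.
Index = floor(19 * 50 / 100) = floor(950 / 100) = floor(9.5) = 9
Counting from index 0 in the sorted data, the element at index 9 is 69.
Final answer: 69


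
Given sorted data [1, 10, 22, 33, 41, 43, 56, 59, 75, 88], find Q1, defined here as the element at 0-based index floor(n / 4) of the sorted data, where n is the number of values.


The list has n = 10 elements.
Q1 index = floor(10 / 4) = floor(2.5) = 2
Counting from index 0 in the sorted data, the element at index 2 is 22.
Final answer: 22


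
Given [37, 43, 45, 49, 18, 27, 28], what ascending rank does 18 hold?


Sort ascending: [18, 27, 28, 37, 43, 45, 49]
Find 18 in the sorted list.
18 is at position 1 (1-indexed).
Final answer: 1


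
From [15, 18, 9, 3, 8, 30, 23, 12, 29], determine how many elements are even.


Check each element:
  15 is odd
  18 is even
  9 is odd
  3 is odd
  8 is even
  30 is even
  23 is odd
  12 is even
  29 is odd
Evens: [18, 8, 30, 12]
Count of evens = 4
Final answer: 4


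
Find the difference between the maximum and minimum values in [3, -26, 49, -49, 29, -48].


Maximum value: 49
Minimum value: -49
Range = 49 - (-49) = 98
Final answer: 98


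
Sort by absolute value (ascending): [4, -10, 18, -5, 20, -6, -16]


Compute absolute values:
  |4| = 4
  |-10| = 10
  |18| = 18
  |-5| = 5
  |20| = 20
  |-6| = 6
  |-16| = 16
Absolute values in increasing order: 4 < 5 < 6 < 10 < 16 < 18 < 20
Listing the original numbers in that order gives the answer.
Final answer: [4, -5, -6, -10, -16, 18, 20]


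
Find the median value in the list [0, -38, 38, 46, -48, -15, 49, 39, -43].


First, sort the list: [-48, -43, -38, -15, 0, 38, 39, 46, 49]
The list has 9 elements (odd count).
The middle index is 4 (0-based), and the element there is 0.
Final answer: 0


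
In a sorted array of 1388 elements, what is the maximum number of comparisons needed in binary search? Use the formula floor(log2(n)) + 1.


Binary search halves the search space each step.
Maximum comparisons = floor(log2(1388)) + 1
log2(1388) = 10.4388
floor(log2(1388)) = 10, so 10 + 1 = 11
Final answer: 11


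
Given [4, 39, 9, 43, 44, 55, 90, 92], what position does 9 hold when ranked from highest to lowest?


Sort descending: [92, 90, 55, 44, 43, 39, 9, 4]
Find 9 in the sorted list.
9 is at position 7.
Final answer: 7


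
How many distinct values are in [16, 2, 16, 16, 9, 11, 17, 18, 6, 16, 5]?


List all unique values:
Distinct values: [2, 5, 6, 9, 11, 16, 17, 18]
Count = 8
Final answer: 8


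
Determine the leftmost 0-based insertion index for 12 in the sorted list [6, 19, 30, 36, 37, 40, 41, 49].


List is sorted: [6, 19, 30, 36, 37, 40, 41, 49]
We need the leftmost position where 12 can be inserted, i.e. the first index whose element is >= 12 (or the end of the list if none is).
Binary search with low=0, high=8 (0-based indices):
  low=0, high=8, mid=4: a[4]=37 >= 12, so high = 4
  low=0, high=4, mid=2: a[2]=30 >= 12, so high = 2
  low=0, high=2, mid=1: a[1]=19 >= 12, so high = 1
  low=0, high=1, mid=0: a[0]=6 < 12, so low = 1
Now low = high = 1, so the insertion index is 1.
Final answer: 1


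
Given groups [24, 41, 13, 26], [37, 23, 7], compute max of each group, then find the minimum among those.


Find max of each group:
  Group 1: [24, 41, 13, 26] -> max = 41
  Group 2: [37, 23, 7] -> max = 37
Maxes: [41, 37]
Minimum of maxes = 37
Final answer: 37


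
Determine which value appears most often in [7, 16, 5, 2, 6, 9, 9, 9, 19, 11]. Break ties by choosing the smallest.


Count the frequency of each value:
  2 appears 1 time(s)
  5 appears 1 time(s)
  6 appears 1 time(s)
  7 appears 1 time(s)
  9 appears 3 time(s)
  11 appears 1 time(s)
  16 appears 1 time(s)
  19 appears 1 time(s)
Maximum frequency is 3.
Only 9 reaches that frequency, so it is the mode.
Final answer: 9


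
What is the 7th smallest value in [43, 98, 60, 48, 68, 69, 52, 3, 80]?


Sort ascending: [3, 43, 48, 52, 60, 68, 69, 80, 98]
The 7th element (1-indexed) is at index 6.
Value = 69
Final answer: 69


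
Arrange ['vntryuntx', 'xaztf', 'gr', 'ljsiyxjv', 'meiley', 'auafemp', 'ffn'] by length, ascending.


Compute lengths:
  'vntryuntx' has length 9
  'xaztf' has length 5
  'gr' has length 2
  'ljsiyxjv' has length 8
  'meiley' has length 6
  'auafemp' has length 7
  'ffn' has length 3
Lengths in increasing order: 2 < 3 < 5 < 6 < 7 < 8 < 9
Listing the words in that order gives the answer.
Final answer: ['gr', 'ffn', 'xaztf', 'meiley', 'auafemp', 'ljsiyxjv', 'vntryuntx']


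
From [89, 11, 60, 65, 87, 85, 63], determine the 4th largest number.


Sort descending: [89, 87, 85, 65, 63, 60, 11]
The 4th element (1-indexed) is at index 3.
Value = 65
Final answer: 65


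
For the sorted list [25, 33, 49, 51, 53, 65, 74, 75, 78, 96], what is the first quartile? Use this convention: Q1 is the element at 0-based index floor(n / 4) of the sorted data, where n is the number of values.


The list has n = 10 elements.
Q1 index = floor(10 / 4) = floor(2.5) = 2
Counting from index 0 in the sorted data, the element at index 2 is 49.
Final answer: 49


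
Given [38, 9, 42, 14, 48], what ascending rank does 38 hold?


Sort ascending: [9, 14, 38, 42, 48]
Find 38 in the sorted list.
38 is at position 3 (1-indexed).
Final answer: 3


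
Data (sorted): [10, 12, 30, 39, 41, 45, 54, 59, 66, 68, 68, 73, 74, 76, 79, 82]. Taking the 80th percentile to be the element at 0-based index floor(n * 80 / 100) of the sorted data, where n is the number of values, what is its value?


The dataset has n = 16 elements.
Index = floor(16 * 80 / 100) = floor(1280 / 100) = floor(12.8) = 12
Counting from index 0 in the sorted data, the element at index 12 is 74.
Final answer: 74


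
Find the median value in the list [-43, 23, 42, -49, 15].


First, sort the list: [-49, -43, 15, 23, 42]
The list has 5 elements (odd count).
The middle index is 2 (0-based), and the element there is 15.
Final answer: 15


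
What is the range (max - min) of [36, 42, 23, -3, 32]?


Maximum value: 42
Minimum value: -3
Range = 42 - (-3) = 45
Final answer: 45


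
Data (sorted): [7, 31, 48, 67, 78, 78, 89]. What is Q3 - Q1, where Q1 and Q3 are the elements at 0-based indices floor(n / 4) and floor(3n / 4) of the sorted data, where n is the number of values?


The data has n = 7 elements.
Q1 index = floor(7 / 4) = floor(1.75) = 1; Q3 index = floor(3 * 7 / 4) = floor(5.25) = 5
Q1 = element at index 1 = 31
Q3 = element at index 5 = 78
IQR = 78 - 31 = 47
Final answer: 47


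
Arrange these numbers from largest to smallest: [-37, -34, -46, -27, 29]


Original list: [-37, -34, -46, -27, 29]
Repeatedly take the largest remaining element:
  Remaining [-37, -34, -46, -27, 29] -> largest is 29
  Remaining [-37, -34, -46, -27] -> largest is -27
  Remaining [-37, -34, -46] -> largest is -34
  Remaining [-37, -46] -> largest is -37
  Remaining [-46] -> largest is -46
Collecting the picks in order gives the descending list.
Final answer: [29, -27, -34, -37, -46]


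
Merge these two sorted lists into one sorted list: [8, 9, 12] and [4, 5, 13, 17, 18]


List A: [8, 9, 12]
List B: [4, 5, 13, 17, 18]
Repeatedly compare the front elements and take the smaller:
  8 vs 4 -> take 4
  8 vs 5 -> take 5
  8 vs 13 -> take 8
  9 vs 13 -> take 9
  12 vs 13 -> take 12
  A is exhausted; append the rest of B: [13, 17, 18]
Final answer: [4, 5, 8, 9, 12, 13, 17, 18]


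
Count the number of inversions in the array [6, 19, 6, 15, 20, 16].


For each element, count the later elements that are smaller than it:
  6 (index 0): smaller elements after it = [] -> 0
  19 (index 1): smaller elements after it = [6, 15, 16] -> 3
  6 (index 2): smaller elements after it = [] -> 0
  15 (index 3): smaller elements after it = [] -> 0
  20 (index 4): smaller elements after it = [16] -> 1
Total inversions = 0 + 3 + 0 + 0 + 1 = 4
Final answer: 4


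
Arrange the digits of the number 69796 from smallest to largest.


The number 69796 has digits: 6, 9, 7, 9, 6
Sorted: 6, 6, 7, 9, 9
Joining the sorted digits gives the result.
Final answer: 66799


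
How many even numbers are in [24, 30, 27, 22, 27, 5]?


Check each element:
  24 is even
  30 is even
  27 is odd
  22 is even
  27 is odd
  5 is odd
Evens: [24, 30, 22]
Count of evens = 3
Final answer: 3


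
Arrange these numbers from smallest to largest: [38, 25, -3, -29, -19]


Original list: [38, 25, -3, -29, -19]
Repeatedly take the smallest remaining element:
  Remaining [38, 25, -3, -29, -19] -> smallest is -29
  Remaining [38, 25, -3, -19] -> smallest is -19
  Remaining [38, 25, -3] -> smallest is -3
  Remaining [38, 25] -> smallest is 25
  Remaining [38] -> smallest is 38
Collecting the picks in order gives the sorted list.
Final answer: [-29, -19, -3, 25, 38]


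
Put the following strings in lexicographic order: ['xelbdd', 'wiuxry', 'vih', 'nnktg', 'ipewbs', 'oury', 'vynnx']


Compare strings character by character (the first differing letter decides):
  'ipewbs' < 'nnktg' since 'i' < 'n' at position 1
  'nnktg' < 'oury' since 'n' < 'o' at position 1
  'oury' < 'vih' since 'o' < 'v' at position 1
  'vih' < 'vynnx' since 'i' < 'y' at position 2
  'vynnx' < 'wiuxry' since 'v' < 'w' at position 1
  'wiuxry' < 'xelbdd' since 'w' < 'x' at position 1
Chaining these comparisons gives the alphabetical order.
Final answer: ['ipewbs', 'nnktg', 'oury', 'vih', 'vynnx', 'wiuxry', 'xelbdd']


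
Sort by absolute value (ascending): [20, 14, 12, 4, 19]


Compute absolute values:
  |20| = 20
  |14| = 14
  |12| = 12
  |4| = 4
  |19| = 19
Absolute values in increasing order: 4 < 12 < 14 < 19 < 20
Listing the original numbers in that order gives the answer.
Final answer: [4, 12, 14, 19, 20]


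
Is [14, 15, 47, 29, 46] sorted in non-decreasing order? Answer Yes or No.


Check consecutive pairs:
  14 <= 15? True
  15 <= 47? True
  47 <= 29? False
  29 <= 46? True
1 consecutive pair(s) are out of order, so the list is not sorted.
Final answer: No


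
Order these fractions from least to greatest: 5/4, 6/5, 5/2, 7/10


Convert to decimal for comparison:
  5/4 = 1.25
  6/5 = 1.2
  5/2 = 2.5
  7/10 = 0.7
Decimals in increasing order: 0.7 < 1.2 < 1.25 < 2.5
Writing each back as its fraction gives the sorted order.
Final answer: 7/10, 6/5, 5/4, 5/2


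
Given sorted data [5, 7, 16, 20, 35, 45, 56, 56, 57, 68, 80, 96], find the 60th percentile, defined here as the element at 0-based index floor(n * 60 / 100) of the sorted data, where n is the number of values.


The dataset has n = 12 elements.
Index = floor(12 * 60 / 100) = floor(720 / 100) = floor(7.2) = 7
Counting from index 0 in the sorted data, the element at index 7 is 56.
Final answer: 56


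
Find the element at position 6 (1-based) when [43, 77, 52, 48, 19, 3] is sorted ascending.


Sort ascending: [3, 19, 43, 48, 52, 77]
The 6th element (1-indexed) is at index 5.
Value = 77
Final answer: 77


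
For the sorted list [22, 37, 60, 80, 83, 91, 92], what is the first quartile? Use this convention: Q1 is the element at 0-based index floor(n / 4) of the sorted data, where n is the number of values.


The list has n = 7 elements.
Q1 index = floor(7 / 4) = floor(1.75) = 1
Counting from index 0 in the sorted data, the element at index 1 is 37.
Final answer: 37


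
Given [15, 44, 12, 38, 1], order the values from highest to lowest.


Original list: [15, 44, 12, 38, 1]
Repeatedly take the largest remaining element:
  Remaining [15, 44, 12, 38, 1] -> largest is 44
  Remaining [15, 12, 38, 1] -> largest is 38
  Remaining [15, 12, 1] -> largest is 15
  Remaining [12, 1] -> largest is 12
  Remaining [1] -> largest is 1
Collecting the picks in order gives the descending list.
Final answer: [44, 38, 15, 12, 1]


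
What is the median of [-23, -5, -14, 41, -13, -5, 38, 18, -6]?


First, sort the list: [-23, -14, -13, -6, -5, -5, 18, 38, 41]
The list has 9 elements (odd count).
The middle index is 4 (0-based), and the element there is -5.
Final answer: -5


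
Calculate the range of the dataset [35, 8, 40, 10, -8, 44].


Maximum value: 44
Minimum value: -8
Range = 44 - (-8) = 52
Final answer: 52


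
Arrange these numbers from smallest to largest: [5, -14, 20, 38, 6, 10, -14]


Original list: [5, -14, 20, 38, 6, 10, -14]
Repeatedly take the smallest remaining element:
  Remaining [5, -14, 20, 38, 6, 10, -14] -> smallest is -14
  Remaining [5, 20, 38, 6, 10, -14] -> smallest is -14
  Remaining [5, 20, 38, 6, 10] -> smallest is 5
  Remaining [20, 38, 6, 10] -> smallest is 6
  Remaining [20, 38, 10] -> smallest is 10
  Remaining [20, 38] -> smallest is 20
  Remaining [38] -> smallest is 38
Collecting the picks in order gives the sorted list.
Final answer: [-14, -14, 5, 6, 10, 20, 38]


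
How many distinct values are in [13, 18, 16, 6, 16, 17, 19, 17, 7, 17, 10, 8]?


List all unique values:
Distinct values: [6, 7, 8, 10, 13, 16, 17, 18, 19]
Count = 9
Final answer: 9


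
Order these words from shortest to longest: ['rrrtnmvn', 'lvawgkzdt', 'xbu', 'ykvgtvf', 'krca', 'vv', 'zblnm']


Compute lengths:
  'rrrtnmvn' has length 8
  'lvawgkzdt' has length 9
  'xbu' has length 3
  'ykvgtvf' has length 7
  'krca' has length 4
  'vv' has length 2
  'zblnm' has length 5
Lengths in increasing order: 2 < 3 < 4 < 5 < 7 < 8 < 9
Listing the words in that order gives the answer.
Final answer: ['vv', 'xbu', 'krca', 'zblnm', 'ykvgtvf', 'rrrtnmvn', 'lvawgkzdt']


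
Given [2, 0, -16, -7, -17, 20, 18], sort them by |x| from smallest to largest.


Compute absolute values:
  |2| = 2
  |0| = 0
  |-16| = 16
  |-7| = 7
  |-17| = 17
  |20| = 20
  |18| = 18
Absolute values in increasing order: 0 < 2 < 7 < 16 < 17 < 18 < 20
Listing the original numbers in that order gives the answer.
Final answer: [0, 2, -7, -16, -17, 18, 20]


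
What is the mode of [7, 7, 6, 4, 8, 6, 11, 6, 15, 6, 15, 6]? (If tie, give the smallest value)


Count the frequency of each value:
  4 appears 1 time(s)
  6 appears 5 time(s)
  7 appears 2 time(s)
  8 appears 1 time(s)
  11 appears 1 time(s)
  15 appears 2 time(s)
Maximum frequency is 5.
Only 6 reaches that frequency, so it is the mode.
Final answer: 6


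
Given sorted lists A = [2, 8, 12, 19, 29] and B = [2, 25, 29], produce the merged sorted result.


List A: [2, 8, 12, 19, 29]
List B: [2, 25, 29]
Repeatedly compare the front elements and take the smaller:
  2 vs 2 -> take 2
  8 vs 2 -> take 2
  8 vs 25 -> take 8
  12 vs 25 -> take 12
  19 vs 25 -> take 19
  29 vs 25 -> take 25
  29 vs 29 -> take 29
  A is exhausted; append the rest of B: [29]
Final answer: [2, 2, 8, 12, 19, 25, 29, 29]


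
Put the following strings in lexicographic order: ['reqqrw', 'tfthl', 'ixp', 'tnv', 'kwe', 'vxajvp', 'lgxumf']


Compare strings character by character (the first differing letter decides):
  'ixp' < 'kwe' since 'i' < 'k' at position 1
  'kwe' < 'lgxumf' since 'k' < 'l' at position 1
  'lgxumf' < 'reqqrw' since 'l' < 'r' at position 1
  'reqqrw' < 'tfthl' since 'r' < 't' at position 1
  'tfthl' < 'tnv' since 'f' < 'n' at position 2
  'tnv' < 'vxajvp' since 't' < 'v' at position 1
Chaining these comparisons gives the alphabetical order.
Final answer: ['ixp', 'kwe', 'lgxumf', 'reqqrw', 'tfthl', 'tnv', 'vxajvp']


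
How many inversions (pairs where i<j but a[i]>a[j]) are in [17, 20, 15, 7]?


For each element, count the later elements that are smaller than it:
  17 (index 0): smaller elements after it = [15, 7] -> 2
  20 (index 1): smaller elements after it = [15, 7] -> 2
  15 (index 2): smaller elements after it = [7] -> 1
Total inversions = 2 + 2 + 1 = 5
Final answer: 5


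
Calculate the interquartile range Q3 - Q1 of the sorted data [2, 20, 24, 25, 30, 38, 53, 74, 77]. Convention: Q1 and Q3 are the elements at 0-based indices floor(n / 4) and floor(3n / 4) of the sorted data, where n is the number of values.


The data has n = 9 elements.
Q1 index = floor(9 / 4) = floor(2.25) = 2; Q3 index = floor(3 * 9 / 4) = floor(6.75) = 6
Q1 = element at index 2 = 24
Q3 = element at index 6 = 53
IQR = 53 - 24 = 29
Final answer: 29


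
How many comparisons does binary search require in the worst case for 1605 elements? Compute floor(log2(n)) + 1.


Binary search halves the search space each step.
Maximum comparisons = floor(log2(1605)) + 1
log2(1605) = 10.6484
floor(log2(1605)) = 10, so 10 + 1 = 11
Final answer: 11


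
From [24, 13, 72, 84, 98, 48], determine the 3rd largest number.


Sort descending: [98, 84, 72, 48, 24, 13]
The 3rd element (1-indexed) is at index 2.
Value = 72
Final answer: 72


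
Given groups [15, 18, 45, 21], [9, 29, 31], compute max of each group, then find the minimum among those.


Find max of each group:
  Group 1: [15, 18, 45, 21] -> max = 45
  Group 2: [9, 29, 31] -> max = 31
Maxes: [45, 31]
Minimum of maxes = 31
Final answer: 31


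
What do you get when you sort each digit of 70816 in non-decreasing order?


The number 70816 has digits: 7, 0, 8, 1, 6
Sorted: 0, 1, 6, 7, 8
Joining the sorted digits gives the result.
Final answer: 01678


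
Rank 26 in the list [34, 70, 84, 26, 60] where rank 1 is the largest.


Sort descending: [84, 70, 60, 34, 26]
Find 26 in the sorted list.
26 is at position 5.
Final answer: 5


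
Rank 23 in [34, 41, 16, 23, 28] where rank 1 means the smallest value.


Sort ascending: [16, 23, 28, 34, 41]
Find 23 in the sorted list.
23 is at position 2 (1-indexed).
Final answer: 2


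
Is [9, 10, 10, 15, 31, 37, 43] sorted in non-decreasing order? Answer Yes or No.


Check consecutive pairs:
  9 <= 10? True
  10 <= 10? True
  10 <= 15? True
  15 <= 31? True
  31 <= 37? True
  37 <= 43? True
Every consecutive pair is in order, so the list is non-decreasing.
Final answer: Yes


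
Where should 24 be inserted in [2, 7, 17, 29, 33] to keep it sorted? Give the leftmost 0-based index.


List is sorted: [2, 7, 17, 29, 33]
We need the leftmost position where 24 can be inserted, i.e. the first index whose element is >= 24 (or the end of the list if none is).
Binary search with low=0, high=5 (0-based indices):
  low=0, high=5, mid=2: a[2]=17 < 24, so low = 3
  low=3, high=5, mid=4: a[4]=33 >= 24, so high = 4
  low=3, high=4, mid=3: a[3]=29 >= 24, so high = 3
Now low = high = 3, so the insertion index is 3.
Final answer: 3


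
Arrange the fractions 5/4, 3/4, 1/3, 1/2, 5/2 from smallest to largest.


Convert to decimal for comparison:
  5/4 = 1.25
  3/4 = 0.75
  1/3 = 0.3333
  1/2 = 0.5
  5/2 = 2.5
Decimals in increasing order: 0.3333 < 0.5 < 0.75 < 1.25 < 2.5
Writing each back as its fraction gives the sorted order.
Final answer: 1/3, 1/2, 3/4, 5/4, 5/2


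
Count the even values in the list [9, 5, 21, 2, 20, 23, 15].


Check each element:
  9 is odd
  5 is odd
  21 is odd
  2 is even
  20 is even
  23 is odd
  15 is odd
Evens: [2, 20]
Count of evens = 2
Final answer: 2


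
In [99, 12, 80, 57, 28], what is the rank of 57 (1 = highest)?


Sort descending: [99, 80, 57, 28, 12]
Find 57 in the sorted list.
57 is at position 3.
Final answer: 3


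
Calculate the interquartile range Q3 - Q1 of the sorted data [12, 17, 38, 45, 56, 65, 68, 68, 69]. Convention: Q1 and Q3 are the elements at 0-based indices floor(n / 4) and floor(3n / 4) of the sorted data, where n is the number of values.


The data has n = 9 elements.
Q1 index = floor(9 / 4) = floor(2.25) = 2; Q3 index = floor(3 * 9 / 4) = floor(6.75) = 6
Q1 = element at index 2 = 38
Q3 = element at index 6 = 68
IQR = 68 - 38 = 30
Final answer: 30


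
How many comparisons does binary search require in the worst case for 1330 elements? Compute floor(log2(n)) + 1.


Binary search halves the search space each step.
Maximum comparisons = floor(log2(1330)) + 1
log2(1330) = 10.3772
floor(log2(1330)) = 10, so 10 + 1 = 11
Final answer: 11


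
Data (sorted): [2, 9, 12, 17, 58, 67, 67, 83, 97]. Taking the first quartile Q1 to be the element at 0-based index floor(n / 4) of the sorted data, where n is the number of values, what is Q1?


The list has n = 9 elements.
Q1 index = floor(9 / 4) = floor(2.25) = 2
Counting from index 0 in the sorted data, the element at index 2 is 12.
Final answer: 12


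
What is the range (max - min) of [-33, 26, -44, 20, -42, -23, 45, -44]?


Maximum value: 45
Minimum value: -44
Range = 45 - (-44) = 89
Final answer: 89


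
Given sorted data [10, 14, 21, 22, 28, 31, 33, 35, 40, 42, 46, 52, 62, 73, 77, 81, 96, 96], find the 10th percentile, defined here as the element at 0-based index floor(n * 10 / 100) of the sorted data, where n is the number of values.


The dataset has n = 18 elements.
Index = floor(18 * 10 / 100) = floor(180 / 100) = floor(1.8) = 1
Counting from index 0 in the sorted data, the element at index 1 is 14.
Final answer: 14


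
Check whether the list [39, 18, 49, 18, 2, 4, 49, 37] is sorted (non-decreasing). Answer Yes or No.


Check consecutive pairs:
  39 <= 18? False
  18 <= 49? True
  49 <= 18? False
  18 <= 2? False
  2 <= 4? True
  4 <= 49? True
  49 <= 37? False
4 consecutive pair(s) are out of order, so the list is not sorted.
Final answer: No


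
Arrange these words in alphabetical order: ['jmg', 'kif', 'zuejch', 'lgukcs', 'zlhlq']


Compare strings character by character (the first differing letter decides):
  'jmg' < 'kif' since 'j' < 'k' at position 1
  'kif' < 'lgukcs' since 'k' < 'l' at position 1
  'lgukcs' < 'zlhlq' since 'l' < 'z' at position 1
  'zlhlq' < 'zuejch' since 'l' < 'u' at position 2
Chaining these comparisons gives the alphabetical order.
Final answer: ['jmg', 'kif', 'lgukcs', 'zlhlq', 'zuejch']


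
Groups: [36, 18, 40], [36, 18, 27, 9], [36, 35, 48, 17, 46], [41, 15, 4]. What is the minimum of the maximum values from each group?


Find max of each group:
  Group 1: [36, 18, 40] -> max = 40
  Group 2: [36, 18, 27, 9] -> max = 36
  Group 3: [36, 35, 48, 17, 46] -> max = 48
  Group 4: [41, 15, 4] -> max = 41
Maxes: [40, 36, 48, 41]
Minimum of maxes = 36
Final answer: 36


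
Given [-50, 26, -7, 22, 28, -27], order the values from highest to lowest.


Original list: [-50, 26, -7, 22, 28, -27]
Repeatedly take the largest remaining element:
  Remaining [-50, 26, -7, 22, 28, -27] -> largest is 28
  Remaining [-50, 26, -7, 22, -27] -> largest is 26
  Remaining [-50, -7, 22, -27] -> largest is 22
  Remaining [-50, -7, -27] -> largest is -7
  Remaining [-50, -27] -> largest is -27
  Remaining [-50] -> largest is -50
Collecting the picks in order gives the descending list.
Final answer: [28, 26, 22, -7, -27, -50]


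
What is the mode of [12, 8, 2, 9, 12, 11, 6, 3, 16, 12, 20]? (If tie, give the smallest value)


Count the frequency of each value:
  2 appears 1 time(s)
  3 appears 1 time(s)
  6 appears 1 time(s)
  8 appears 1 time(s)
  9 appears 1 time(s)
  11 appears 1 time(s)
  12 appears 3 time(s)
  16 appears 1 time(s)
  20 appears 1 time(s)
Maximum frequency is 3.
Only 12 reaches that frequency, so it is the mode.
Final answer: 12


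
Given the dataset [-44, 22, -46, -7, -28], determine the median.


First, sort the list: [-46, -44, -28, -7, 22]
The list has 5 elements (odd count).
The middle index is 2 (0-based), and the element there is -28.
Final answer: -28


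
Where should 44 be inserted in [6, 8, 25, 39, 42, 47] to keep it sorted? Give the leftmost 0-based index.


List is sorted: [6, 8, 25, 39, 42, 47]
We need the leftmost position where 44 can be inserted, i.e. the first index whose element is >= 44 (or the end of the list if none is).
Binary search with low=0, high=6 (0-based indices):
  low=0, high=6, mid=3: a[3]=39 < 44, so low = 4
  low=4, high=6, mid=5: a[5]=47 >= 44, so high = 5
  low=4, high=5, mid=4: a[4]=42 < 44, so low = 5
Now low = high = 5, so the insertion index is 5.
Final answer: 5


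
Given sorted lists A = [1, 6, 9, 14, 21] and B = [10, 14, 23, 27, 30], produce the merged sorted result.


List A: [1, 6, 9, 14, 21]
List B: [10, 14, 23, 27, 30]
Repeatedly compare the front elements and take the smaller:
  1 vs 10 -> take 1
  6 vs 10 -> take 6
  9 vs 10 -> take 9
  14 vs 10 -> take 10
  14 vs 14 -> take 14
  21 vs 14 -> take 14
  21 vs 23 -> take 21
  A is exhausted; append the rest of B: [23, 27, 30]
Final answer: [1, 6, 9, 10, 14, 14, 21, 23, 27, 30]


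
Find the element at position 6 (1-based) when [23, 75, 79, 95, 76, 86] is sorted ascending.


Sort ascending: [23, 75, 76, 79, 86, 95]
The 6th element (1-indexed) is at index 5.
Value = 95
Final answer: 95


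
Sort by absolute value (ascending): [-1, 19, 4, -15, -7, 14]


Compute absolute values:
  |-1| = 1
  |19| = 19
  |4| = 4
  |-15| = 15
  |-7| = 7
  |14| = 14
Absolute values in increasing order: 1 < 4 < 7 < 14 < 15 < 19
Listing the original numbers in that order gives the answer.
Final answer: [-1, 4, -7, 14, -15, 19]


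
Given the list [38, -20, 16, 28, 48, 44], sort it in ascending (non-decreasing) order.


Original list: [38, -20, 16, 28, 48, 44]
Repeatedly take the smallest remaining element:
  Remaining [38, -20, 16, 28, 48, 44] -> smallest is -20
  Remaining [38, 16, 28, 48, 44] -> smallest is 16
  Remaining [38, 28, 48, 44] -> smallest is 28
  Remaining [38, 48, 44] -> smallest is 38
  Remaining [48, 44] -> smallest is 44
  Remaining [48] -> smallest is 48
Collecting the picks in order gives the sorted list.
Final answer: [-20, 16, 28, 38, 44, 48]


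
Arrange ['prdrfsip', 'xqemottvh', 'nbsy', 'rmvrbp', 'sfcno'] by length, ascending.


Compute lengths:
  'prdrfsip' has length 8
  'xqemottvh' has length 9
  'nbsy' has length 4
  'rmvrbp' has length 6
  'sfcno' has length 5
Lengths in increasing order: 4 < 5 < 6 < 8 < 9
Listing the words in that order gives the answer.
Final answer: ['nbsy', 'sfcno', 'rmvrbp', 'prdrfsip', 'xqemottvh']


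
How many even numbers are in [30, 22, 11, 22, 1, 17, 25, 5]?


Check each element:
  30 is even
  22 is even
  11 is odd
  22 is even
  1 is odd
  17 is odd
  25 is odd
  5 is odd
Evens: [30, 22, 22]
Count of evens = 3
Final answer: 3


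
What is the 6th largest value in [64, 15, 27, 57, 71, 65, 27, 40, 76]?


Sort descending: [76, 71, 65, 64, 57, 40, 27, 27, 15]
The 6th element (1-indexed) is at index 5.
Value = 40
Final answer: 40


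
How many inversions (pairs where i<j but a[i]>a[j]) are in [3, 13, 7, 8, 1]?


For each element, count the later elements that are smaller than it:
  3 (index 0): smaller elements after it = [1] -> 1
  13 (index 1): smaller elements after it = [7, 8, 1] -> 3
  7 (index 2): smaller elements after it = [1] -> 1
  8 (index 3): smaller elements after it = [1] -> 1
Total inversions = 1 + 3 + 1 + 1 = 6
Final answer: 6


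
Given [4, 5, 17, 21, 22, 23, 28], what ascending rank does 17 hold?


Sort ascending: [4, 5, 17, 21, 22, 23, 28]
Find 17 in the sorted list.
17 is at position 3 (1-indexed).
Final answer: 3


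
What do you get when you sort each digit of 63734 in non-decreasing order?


The number 63734 has digits: 6, 3, 7, 3, 4
Sorted: 3, 3, 4, 6, 7
Joining the sorted digits gives the result.
Final answer: 33467


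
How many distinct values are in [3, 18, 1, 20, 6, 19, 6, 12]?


List all unique values:
Distinct values: [1, 3, 6, 12, 18, 19, 20]
Count = 7
Final answer: 7


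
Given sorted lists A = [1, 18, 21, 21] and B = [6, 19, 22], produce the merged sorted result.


List A: [1, 18, 21, 21]
List B: [6, 19, 22]
Repeatedly compare the front elements and take the smaller:
  1 vs 6 -> take 1
  18 vs 6 -> take 6
  18 vs 19 -> take 18
  21 vs 19 -> take 19
  21 vs 22 -> take 21
  21 vs 22 -> take 21
  A is exhausted; append the rest of B: [22]
Final answer: [1, 6, 18, 19, 21, 21, 22]


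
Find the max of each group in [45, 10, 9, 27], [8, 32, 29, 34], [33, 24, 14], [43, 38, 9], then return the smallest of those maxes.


Find max of each group:
  Group 1: [45, 10, 9, 27] -> max = 45
  Group 2: [8, 32, 29, 34] -> max = 34
  Group 3: [33, 24, 14] -> max = 33
  Group 4: [43, 38, 9] -> max = 43
Maxes: [45, 34, 33, 43]
Minimum of maxes = 33
Final answer: 33


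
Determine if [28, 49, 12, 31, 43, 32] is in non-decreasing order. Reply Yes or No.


Check consecutive pairs:
  28 <= 49? True
  49 <= 12? False
  12 <= 31? True
  31 <= 43? True
  43 <= 32? False
2 consecutive pair(s) are out of order, so the list is not sorted.
Final answer: No


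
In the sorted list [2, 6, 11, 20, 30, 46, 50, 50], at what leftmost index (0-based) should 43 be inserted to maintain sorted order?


List is sorted: [2, 6, 11, 20, 30, 46, 50, 50]
We need the leftmost position where 43 can be inserted, i.e. the first index whose element is >= 43 (or the end of the list if none is).
Binary search with low=0, high=8 (0-based indices):
  low=0, high=8, mid=4: a[4]=30 < 43, so low = 5
  low=5, high=8, mid=6: a[6]=50 >= 43, so high = 6
  low=5, high=6, mid=5: a[5]=46 >= 43, so high = 5
Now low = high = 5, so the insertion index is 5.
Final answer: 5


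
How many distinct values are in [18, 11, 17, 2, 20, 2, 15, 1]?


List all unique values:
Distinct values: [1, 2, 11, 15, 17, 18, 20]
Count = 7
Final answer: 7


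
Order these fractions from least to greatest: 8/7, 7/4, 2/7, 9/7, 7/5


Convert to decimal for comparison:
  8/7 = 1.1429
  7/4 = 1.75
  2/7 = 0.2857
  9/7 = 1.2857
  7/5 = 1.4
Decimals in increasing order: 0.2857 < 1.1429 < 1.2857 < 1.4 < 1.75
Writing each back as its fraction gives the sorted order.
Final answer: 2/7, 8/7, 9/7, 7/5, 7/4


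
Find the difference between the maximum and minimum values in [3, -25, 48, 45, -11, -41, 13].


Maximum value: 48
Minimum value: -41
Range = 48 - (-41) = 89
Final answer: 89


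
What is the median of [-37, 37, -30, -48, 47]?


First, sort the list: [-48, -37, -30, 37, 47]
The list has 5 elements (odd count).
The middle index is 2 (0-based), and the element there is -30.
Final answer: -30


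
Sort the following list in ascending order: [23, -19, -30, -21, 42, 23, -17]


Original list: [23, -19, -30, -21, 42, 23, -17]
Repeatedly take the smallest remaining element:
  Remaining [23, -19, -30, -21, 42, 23, -17] -> smallest is -30
  Remaining [23, -19, -21, 42, 23, -17] -> smallest is -21
  Remaining [23, -19, 42, 23, -17] -> smallest is -19
  Remaining [23, 42, 23, -17] -> smallest is -17
  Remaining [23, 42, 23] -> smallest is 23
  Remaining [42, 23] -> smallest is 23
  Remaining [42] -> smallest is 42
Collecting the picks in order gives the sorted list.
Final answer: [-30, -21, -19, -17, 23, 23, 42]


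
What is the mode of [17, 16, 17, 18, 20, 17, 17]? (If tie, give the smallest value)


Count the frequency of each value:
  16 appears 1 time(s)
  17 appears 4 time(s)
  18 appears 1 time(s)
  20 appears 1 time(s)
Maximum frequency is 4.
Only 17 reaches that frequency, so it is the mode.
Final answer: 17


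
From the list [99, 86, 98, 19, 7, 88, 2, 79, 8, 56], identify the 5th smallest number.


Sort ascending: [2, 7, 8, 19, 56, 79, 86, 88, 98, 99]
The 5th element (1-indexed) is at index 4.
Value = 56
Final answer: 56


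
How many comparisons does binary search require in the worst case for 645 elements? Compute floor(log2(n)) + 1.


Binary search halves the search space each step.
Maximum comparisons = floor(log2(645)) + 1
log2(645) = 9.3332
floor(log2(645)) = 9, so 9 + 1 = 10
Final answer: 10


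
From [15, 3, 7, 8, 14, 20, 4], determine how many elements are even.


Check each element:
  15 is odd
  3 is odd
  7 is odd
  8 is even
  14 is even
  20 is even
  4 is even
Evens: [8, 14, 20, 4]
Count of evens = 4
Final answer: 4


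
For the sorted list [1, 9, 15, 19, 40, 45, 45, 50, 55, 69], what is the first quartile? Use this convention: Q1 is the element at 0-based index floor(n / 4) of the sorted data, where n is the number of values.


The list has n = 10 elements.
Q1 index = floor(10 / 4) = floor(2.5) = 2
Counting from index 0 in the sorted data, the element at index 2 is 15.
Final answer: 15


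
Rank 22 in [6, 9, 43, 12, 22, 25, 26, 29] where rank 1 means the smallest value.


Sort ascending: [6, 9, 12, 22, 25, 26, 29, 43]
Find 22 in the sorted list.
22 is at position 4 (1-indexed).
Final answer: 4
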